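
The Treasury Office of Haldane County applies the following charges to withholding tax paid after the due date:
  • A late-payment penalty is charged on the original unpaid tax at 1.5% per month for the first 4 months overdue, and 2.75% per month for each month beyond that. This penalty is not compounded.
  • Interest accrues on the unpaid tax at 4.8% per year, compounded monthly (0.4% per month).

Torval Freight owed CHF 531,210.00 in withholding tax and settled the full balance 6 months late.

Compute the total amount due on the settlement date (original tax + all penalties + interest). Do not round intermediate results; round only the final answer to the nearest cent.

CHF 605,176.36

Penalty, months 1–4: 4 × 1.5% × CHF 531,210.00 = CHF 31,872.60
Penalty, months 5–6: 2 × 2.75% × CHF 531,210.00 = CHF 29,216.55
Interest: CHF 531,210.00 × ((1 + 0.004)^6 − 1) = CHF 531,210.00 × 0.0242413… = CHF 12,877.2124…
Total = CHF 531,210.00 + CHF 61,089.1500 + CHF 12,877.2124… = CHF 605,176.36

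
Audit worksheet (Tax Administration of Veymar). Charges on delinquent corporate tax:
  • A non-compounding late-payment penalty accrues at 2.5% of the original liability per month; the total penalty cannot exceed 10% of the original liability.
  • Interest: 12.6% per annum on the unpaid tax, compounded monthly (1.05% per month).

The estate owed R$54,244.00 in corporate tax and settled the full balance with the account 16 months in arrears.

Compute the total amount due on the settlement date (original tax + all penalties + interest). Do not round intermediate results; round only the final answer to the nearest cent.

Penalty (uncapped): 16 × 2.5% × R$54,244.00 = R$21,697.60; cap = 10% × R$54,244.00 = R$5,424.40 → penalty = R$5,424.40
Interest: R$54,244.00 × ((1 + 0.0105)^16 − 1) = R$54,244.00 × 0.1819010… = R$9,867.0357…
Total = R$54,244.00 + R$5,424.4000 + R$9,867.0357… = R$69,535.44

R$69,535.44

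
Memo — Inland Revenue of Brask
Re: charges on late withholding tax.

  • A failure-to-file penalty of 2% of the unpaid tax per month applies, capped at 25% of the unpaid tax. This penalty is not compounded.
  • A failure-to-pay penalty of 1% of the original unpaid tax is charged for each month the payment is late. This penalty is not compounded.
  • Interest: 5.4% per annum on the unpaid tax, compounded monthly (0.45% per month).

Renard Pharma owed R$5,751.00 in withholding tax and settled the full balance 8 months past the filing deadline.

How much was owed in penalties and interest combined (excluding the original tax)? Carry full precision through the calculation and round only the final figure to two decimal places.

R$1,590.57

Failure-to-file: 8 × 2% × R$5,751.00 = R$920.16 (under the 25% cap)
Failure-to-pay penalty = 1% × R$5,751.00 × 8 mo = R$460.08
Interest: R$5,751.00 × ((1 + 0.0045)^8 − 1) = R$5,751.00 × 0.0365721… = R$210.3263…
Penalties + interest = R$1,380.2400 + R$210.3263… = R$1,590.57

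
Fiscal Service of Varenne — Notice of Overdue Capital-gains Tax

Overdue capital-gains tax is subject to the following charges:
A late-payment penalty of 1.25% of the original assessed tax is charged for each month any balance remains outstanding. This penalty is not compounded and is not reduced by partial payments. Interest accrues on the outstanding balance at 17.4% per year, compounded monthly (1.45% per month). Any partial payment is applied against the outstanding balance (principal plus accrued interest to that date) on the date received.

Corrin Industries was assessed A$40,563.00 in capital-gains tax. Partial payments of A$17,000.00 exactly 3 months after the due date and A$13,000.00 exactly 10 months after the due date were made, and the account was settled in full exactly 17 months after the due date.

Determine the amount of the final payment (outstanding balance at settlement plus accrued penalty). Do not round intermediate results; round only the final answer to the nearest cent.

A$25,255.60

Balance at month 3: A$40,563.0000 × (1 + 0.0145)^3 = A$42,353.1993…
After A$17,000.00 payment: A$42,353.1993… − A$17,000.00 = A$25,353.1993…
Balance at month 10: A$25,353.1993… × (1 + 0.0145)^7 = A$28,041.2345…
After A$13,000.00 payment: A$28,041.2345… − A$13,000.00 = A$15,041.2345…
Balance at month 17: A$15,041.2345… × (1 + 0.0145)^7 = A$16,635.9590…
Penalty: 17 × 1.25% × A$40,563.00 = A$8,619.64…
Final settlement = outstanding balance + penalty = A$16,635.9590… + A$8,619.64… = A$25,255.60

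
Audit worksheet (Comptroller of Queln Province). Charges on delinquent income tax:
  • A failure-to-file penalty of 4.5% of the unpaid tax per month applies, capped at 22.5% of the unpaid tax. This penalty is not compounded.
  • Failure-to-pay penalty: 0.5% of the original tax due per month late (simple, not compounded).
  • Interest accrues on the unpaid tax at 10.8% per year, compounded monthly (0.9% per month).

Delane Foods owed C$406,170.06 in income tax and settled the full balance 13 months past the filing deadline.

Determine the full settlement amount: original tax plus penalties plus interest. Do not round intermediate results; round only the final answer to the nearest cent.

C$574,134.08

Failure-to-file: 13 × 4.5% × C$406,170.06 = C$237,609.49…, capped at 22.5% × C$406,170.06 = C$91,388.26…
Failure-to-pay penalty: 13 × 0.5% × C$406,170.06 = C$26,401.05…
Interest: C$406,170.06 × ((1 + 0.009)^13 − 1) = C$406,170.06 × 0.1235313… = C$50,174.7001…
Total = C$406,170.06 + C$117,789.3174 + C$50,174.7001… = C$574,134.08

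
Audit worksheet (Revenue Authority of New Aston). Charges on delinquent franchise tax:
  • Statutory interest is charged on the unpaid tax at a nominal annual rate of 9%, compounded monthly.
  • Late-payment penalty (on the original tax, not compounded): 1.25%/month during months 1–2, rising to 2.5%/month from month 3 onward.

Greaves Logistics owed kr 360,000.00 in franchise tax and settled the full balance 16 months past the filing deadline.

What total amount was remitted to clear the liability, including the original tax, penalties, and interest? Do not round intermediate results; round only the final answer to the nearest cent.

kr 540,717.16

Penalty, months 1–2: 2 × 1.25% × kr 360,000.00 = kr 9,000.00
Penalty, months 3–16: 14 × 2.5% × kr 360,000.00 = kr 126,000.00
Interest (9%/yr ÷ 12 = 0.75%/month): kr 360,000.00 × ((1 + 0.0075)^16 − 1) = kr 45,717.1609…
Total = kr 360,000.00 + kr 135,000.0000 + kr 45,717.1609… = kr 540,717.16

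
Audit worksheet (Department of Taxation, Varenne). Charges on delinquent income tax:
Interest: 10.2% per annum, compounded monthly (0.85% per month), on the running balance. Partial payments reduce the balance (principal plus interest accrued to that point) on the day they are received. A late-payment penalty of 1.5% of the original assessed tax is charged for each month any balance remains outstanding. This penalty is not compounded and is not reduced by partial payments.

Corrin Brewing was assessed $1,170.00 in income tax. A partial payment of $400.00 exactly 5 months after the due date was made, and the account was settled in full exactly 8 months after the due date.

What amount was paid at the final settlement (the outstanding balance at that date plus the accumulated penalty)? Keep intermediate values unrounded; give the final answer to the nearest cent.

Balance at month 5: $1,170.0000 × (1 + 0.0085)^5 = $1,220.5775…
After $400.00 payment: $1,220.5775… − $400.00 = $820.5775…
Balance at month 8: $820.5775… × (1 + 0.0085)^3 = $841.6806…
Penalty: 8 × 1.5% × $1,170.00 = $140.40
Final settlement = outstanding balance + penalty = $841.6806… + $140.40 = $982.08

$982.08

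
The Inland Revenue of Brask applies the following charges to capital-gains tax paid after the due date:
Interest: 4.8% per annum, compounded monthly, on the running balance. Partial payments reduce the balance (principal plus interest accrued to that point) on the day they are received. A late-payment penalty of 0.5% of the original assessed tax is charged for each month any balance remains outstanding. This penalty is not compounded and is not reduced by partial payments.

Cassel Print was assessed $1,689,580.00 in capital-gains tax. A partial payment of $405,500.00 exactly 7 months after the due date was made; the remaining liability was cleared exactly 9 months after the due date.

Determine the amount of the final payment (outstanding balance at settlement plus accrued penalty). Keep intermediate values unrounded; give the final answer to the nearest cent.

$1,418,667.83

Monthly rate = 4.8% ÷ 12 = 0.4%
Balance at month 7: $1,689,580.0000 × (1 + 0.004)^7 = $1,737,459.7387…
After $405,500.00 payment: $1,737,459.7387… − $405,500.00 = $1,331,959.7387…
Balance at month 9: $1,331,959.7387… × (1 + 0.004)^2 = $1,342,636.7280…
Penalty: 9 × 0.5% × $1,689,580.00 = $76,031.10
Final settlement = outstanding balance + penalty = $1,342,636.7280… + $76,031.10 = $1,418,667.83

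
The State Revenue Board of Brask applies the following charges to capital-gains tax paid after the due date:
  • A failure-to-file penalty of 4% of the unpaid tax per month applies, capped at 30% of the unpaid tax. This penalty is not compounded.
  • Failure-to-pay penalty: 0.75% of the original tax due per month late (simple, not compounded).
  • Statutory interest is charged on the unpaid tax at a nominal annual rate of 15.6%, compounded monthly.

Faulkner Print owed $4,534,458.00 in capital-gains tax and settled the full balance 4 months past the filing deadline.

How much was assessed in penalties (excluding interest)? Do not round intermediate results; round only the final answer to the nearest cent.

Failure-to-file: 4 × 4% × $4,534,458.00 = $725,513.28 (under the 30% cap)
Failure-to-pay penalty = 0.75% × $4,534,458.00 × 4 mo = $136,033.74
Total penalty = $725,513.28 + $136,033.74 = $861,547.02

$861,547.02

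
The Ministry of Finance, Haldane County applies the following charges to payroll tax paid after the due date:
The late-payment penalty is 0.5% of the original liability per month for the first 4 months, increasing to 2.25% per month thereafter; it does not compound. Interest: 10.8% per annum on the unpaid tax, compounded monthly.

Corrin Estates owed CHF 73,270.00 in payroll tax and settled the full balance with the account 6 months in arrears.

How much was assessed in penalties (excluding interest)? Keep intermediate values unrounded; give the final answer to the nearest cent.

Penalty, months 1–4: 4 × 0.5% × CHF 73,270.00 = CHF 1,465.40
Penalty, months 5–6: 2 × 2.25% × CHF 73,270.00 = CHF 3,297.15
Total penalty = CHF 1,465.40 + CHF 3,297.15 = CHF 4,762.55

CHF 4,762.55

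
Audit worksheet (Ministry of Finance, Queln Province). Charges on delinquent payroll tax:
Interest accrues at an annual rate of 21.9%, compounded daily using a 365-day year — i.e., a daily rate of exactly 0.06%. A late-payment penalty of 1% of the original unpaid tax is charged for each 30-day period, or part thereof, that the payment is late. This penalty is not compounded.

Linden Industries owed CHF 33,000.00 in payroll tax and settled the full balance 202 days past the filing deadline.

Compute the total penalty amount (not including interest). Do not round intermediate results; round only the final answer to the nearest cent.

CHF 2,310.00

Penalty periods: ⌈202/30⌉ = 7; penalty = 7 × 1% × CHF 33,000.00 = CHF 2,310.00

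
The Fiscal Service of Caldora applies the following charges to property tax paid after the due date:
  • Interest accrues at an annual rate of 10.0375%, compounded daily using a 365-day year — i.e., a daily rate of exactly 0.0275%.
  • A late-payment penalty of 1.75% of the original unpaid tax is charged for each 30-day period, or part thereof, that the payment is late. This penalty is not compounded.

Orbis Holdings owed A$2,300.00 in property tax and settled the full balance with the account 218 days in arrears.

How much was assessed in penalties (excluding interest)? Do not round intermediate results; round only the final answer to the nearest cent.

A$322.00

Penalty periods: ⌈218/30⌉ = 8; penalty = 8 × 1.75% × A$2,300.00 = A$322.00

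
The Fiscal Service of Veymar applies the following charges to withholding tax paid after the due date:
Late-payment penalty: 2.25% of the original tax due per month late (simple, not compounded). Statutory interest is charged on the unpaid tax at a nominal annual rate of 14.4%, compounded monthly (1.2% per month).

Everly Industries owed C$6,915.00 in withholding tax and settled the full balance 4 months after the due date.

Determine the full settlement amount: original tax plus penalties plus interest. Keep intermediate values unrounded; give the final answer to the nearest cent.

C$7,875.29

Late-payment penalty: 4 × 2.25% × C$6,915.00 = C$622.35
Interest: C$6,915.00 × ((1 + 0.012)^4 − 1) = C$6,915.00 × 0.0488709… = C$337.9425…
Total = C$6,915.00 + C$622.3500 + C$337.9425… = C$7,875.29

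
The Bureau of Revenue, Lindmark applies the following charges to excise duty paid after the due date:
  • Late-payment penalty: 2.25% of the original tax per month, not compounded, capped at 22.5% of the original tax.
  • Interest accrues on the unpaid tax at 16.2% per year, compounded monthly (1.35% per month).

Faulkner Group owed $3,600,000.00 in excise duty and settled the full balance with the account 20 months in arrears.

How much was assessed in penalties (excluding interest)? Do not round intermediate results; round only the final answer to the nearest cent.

$810,000.00

Penalty (uncapped): 20 × 2.25% × $3,600,000.00 = $1,620,000.00; cap = 22.5% × $3,600,000.00 = $810,000.00 → penalty = $810,000.00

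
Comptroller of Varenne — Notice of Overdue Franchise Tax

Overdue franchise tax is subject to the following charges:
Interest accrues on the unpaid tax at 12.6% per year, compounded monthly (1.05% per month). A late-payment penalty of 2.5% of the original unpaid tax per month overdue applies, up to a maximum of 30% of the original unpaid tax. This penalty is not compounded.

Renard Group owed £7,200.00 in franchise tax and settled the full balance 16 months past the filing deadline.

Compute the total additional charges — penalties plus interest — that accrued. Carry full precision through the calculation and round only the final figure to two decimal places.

Penalty (uncapped): 16 × 2.5% × £7,200.00 = £2,880.00; cap = 30% × £7,200.00 = £2,160.00 → penalty = £2,160.00
Interest: £7,200.00 × ((1 + 0.0105)^16 − 1) = £7,200.00 × 0.1819010… = £1,309.6869…
Penalties + interest = £2,160.0000 + £1,309.6869… = £3,469.69

£3,469.69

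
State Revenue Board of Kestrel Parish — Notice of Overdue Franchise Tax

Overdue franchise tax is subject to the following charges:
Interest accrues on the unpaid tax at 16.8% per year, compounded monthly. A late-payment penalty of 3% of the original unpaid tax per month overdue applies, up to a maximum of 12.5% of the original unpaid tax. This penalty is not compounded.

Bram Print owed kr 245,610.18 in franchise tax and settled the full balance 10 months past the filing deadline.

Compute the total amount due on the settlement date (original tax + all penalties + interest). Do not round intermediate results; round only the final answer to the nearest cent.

Penalty (uncapped): 10 × 3% × kr 245,610.18 = kr 73,683.05…; cap = 12.5% × kr 245,610.18 = kr 30,701.27… → penalty = kr 30,701.27…
Interest (16.8%/yr ÷ 12 = 1.4%/month): kr 245,610.18 × ((1 + 0.014)^10 − 1) = kr 36,634.5966…
Total = kr 245,610.18 + kr 30,701.2725 + kr 36,634.5966… = kr 312,946.05

kr 312,946.05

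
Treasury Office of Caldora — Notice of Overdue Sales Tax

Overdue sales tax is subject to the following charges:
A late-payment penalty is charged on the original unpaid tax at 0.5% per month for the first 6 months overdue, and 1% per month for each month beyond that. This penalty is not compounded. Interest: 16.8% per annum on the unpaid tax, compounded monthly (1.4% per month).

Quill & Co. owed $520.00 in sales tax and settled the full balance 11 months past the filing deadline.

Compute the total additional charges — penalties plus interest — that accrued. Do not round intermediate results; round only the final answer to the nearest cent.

Penalty, months 1–6: 6 × 0.5% × $520.00 = $15.60
Penalty, months 7–11: 5 × 1% × $520.00 = $26.00
Interest: $520.00 × ((1 + 0.014)^11 − 1) = $520.00 × 0.1652457… = $85.9278…
Penalties + interest = $41.6000 + $85.9278… = $127.53

$127.53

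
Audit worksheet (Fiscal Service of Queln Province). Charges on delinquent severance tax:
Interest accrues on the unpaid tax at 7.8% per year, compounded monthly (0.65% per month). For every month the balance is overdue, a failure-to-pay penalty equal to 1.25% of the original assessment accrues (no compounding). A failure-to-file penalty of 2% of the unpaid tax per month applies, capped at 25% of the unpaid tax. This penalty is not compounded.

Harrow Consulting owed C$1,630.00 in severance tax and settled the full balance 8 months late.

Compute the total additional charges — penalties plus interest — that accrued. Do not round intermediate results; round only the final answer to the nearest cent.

C$510.51

Failure-to-file: 8 × 2% × C$1,630.00 = C$260.80 (under the 25% cap)
Failure-to-pay penalty: 8 × 1.25% × C$1,630.00 = C$163.00
Interest: C$1,630.00 × ((1 + 0.0065)^8 − 1) = C$1,630.00 × 0.0531985… = C$86.7136…
Penalties + interest = C$423.8000 + C$86.7136… = C$510.51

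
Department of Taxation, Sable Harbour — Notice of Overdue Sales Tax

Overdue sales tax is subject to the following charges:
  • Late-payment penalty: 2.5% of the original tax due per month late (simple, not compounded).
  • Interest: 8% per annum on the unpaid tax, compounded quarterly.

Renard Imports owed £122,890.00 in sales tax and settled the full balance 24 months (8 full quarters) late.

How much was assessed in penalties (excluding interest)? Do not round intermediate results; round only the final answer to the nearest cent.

Late-payment penalty = 2.5% × £122,890.00 × 24 mo = £73,734.00

£73,734.00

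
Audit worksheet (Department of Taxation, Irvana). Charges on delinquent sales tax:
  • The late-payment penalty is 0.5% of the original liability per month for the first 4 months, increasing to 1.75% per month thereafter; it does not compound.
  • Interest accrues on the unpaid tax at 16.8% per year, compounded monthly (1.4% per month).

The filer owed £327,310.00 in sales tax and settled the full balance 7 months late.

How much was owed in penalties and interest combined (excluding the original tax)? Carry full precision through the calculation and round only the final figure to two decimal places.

Penalty, months 1–4: 4 × 0.5% × £327,310.00 = £6,546.20
Penalty, months 5–7: 3 × 1.75% × £327,310.00 = £17,183.78…
Interest: £327,310.00 × ((1 + 0.014)^7 − 1) = £327,310.00 × 0.1022134… = £33,455.4666…
Penalties + interest = £23,729.9750 + £33,455.4666… = £57,185.44

£57,185.44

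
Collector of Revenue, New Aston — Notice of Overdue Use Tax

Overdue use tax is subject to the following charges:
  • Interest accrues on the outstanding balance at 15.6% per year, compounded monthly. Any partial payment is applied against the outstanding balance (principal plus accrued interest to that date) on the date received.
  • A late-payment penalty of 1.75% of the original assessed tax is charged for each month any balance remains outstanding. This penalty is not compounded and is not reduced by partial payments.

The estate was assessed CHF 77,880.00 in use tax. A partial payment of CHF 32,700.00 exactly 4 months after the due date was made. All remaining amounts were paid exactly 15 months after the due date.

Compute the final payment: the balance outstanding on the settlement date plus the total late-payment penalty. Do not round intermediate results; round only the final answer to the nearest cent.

CHF 77,280.84

Monthly rate = 15.6% ÷ 12 = 1.3%
Balance at month 4: CHF 77,880.0000 × (1 + 0.013)^4 = CHF 82,009.4170…
After CHF 32,700.00 payment: CHF 82,009.4170… − CHF 32,700.00 = CHF 49,309.4170…
Balance at month 15: CHF 49,309.4170… × (1 + 0.013)^11 = CHF 56,837.3428…
Penalty: 15 × 1.75% × CHF 77,880.00 = CHF 20,443.50
Final settlement = outstanding balance + penalty = CHF 56,837.3428… + CHF 20,443.50 = CHF 77,280.84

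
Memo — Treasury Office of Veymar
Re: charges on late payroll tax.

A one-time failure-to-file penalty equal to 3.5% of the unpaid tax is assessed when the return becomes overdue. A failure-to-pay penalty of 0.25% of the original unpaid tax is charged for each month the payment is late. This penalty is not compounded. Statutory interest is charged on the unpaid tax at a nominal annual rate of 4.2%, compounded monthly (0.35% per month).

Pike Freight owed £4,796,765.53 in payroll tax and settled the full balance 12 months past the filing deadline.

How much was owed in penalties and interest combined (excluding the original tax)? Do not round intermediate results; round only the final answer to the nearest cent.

£517,177.70

Failure-to-file penalty: 3.5% × £4,796,765.53 = £167,886.79…
Failure-to-pay penalty: 12 × 0.25% × £4,796,765.53 = £143,902.97…
Interest: £4,796,765.53 × ((1 + 0.0035)^12 − 1) = £4,796,765.53 × 0.0428180… = £205,387.9410…
Penalties + interest = £311,789.7595… + £205,387.9410… = £517,177.70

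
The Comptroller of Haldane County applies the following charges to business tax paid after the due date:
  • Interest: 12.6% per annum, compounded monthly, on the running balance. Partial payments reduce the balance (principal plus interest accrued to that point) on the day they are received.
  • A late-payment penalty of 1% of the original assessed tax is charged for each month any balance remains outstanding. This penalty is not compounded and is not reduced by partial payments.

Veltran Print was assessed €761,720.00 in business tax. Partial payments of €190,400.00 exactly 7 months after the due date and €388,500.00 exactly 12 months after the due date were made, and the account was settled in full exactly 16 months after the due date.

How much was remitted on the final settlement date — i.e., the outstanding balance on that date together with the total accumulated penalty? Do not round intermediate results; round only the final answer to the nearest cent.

Monthly rate = 12.6% ÷ 12 = 1.05%
Balance at month 7: €761,720.0000 × (1 + 0.0105)^7 = €819,501.1808…
After €190,400.00 payment: €819,501.1808… − €190,400.00 = €629,101.1808…
Balance at month 12: €629,101.1808… × (1 + 0.0105)^5 = €662,829.8978…
After €388,500.00 payment: €662,829.8978… − €388,500.00 = €274,329.8978…
Balance at month 16: €274,329.8978… × (1 + 0.0105)^4 = €286,034.4964…
Penalty: 16 × 1% × €761,720.00 = €121,875.20
Final settlement = outstanding balance + penalty = €286,034.4964… + €121,875.20 = €407,909.70

€407,909.70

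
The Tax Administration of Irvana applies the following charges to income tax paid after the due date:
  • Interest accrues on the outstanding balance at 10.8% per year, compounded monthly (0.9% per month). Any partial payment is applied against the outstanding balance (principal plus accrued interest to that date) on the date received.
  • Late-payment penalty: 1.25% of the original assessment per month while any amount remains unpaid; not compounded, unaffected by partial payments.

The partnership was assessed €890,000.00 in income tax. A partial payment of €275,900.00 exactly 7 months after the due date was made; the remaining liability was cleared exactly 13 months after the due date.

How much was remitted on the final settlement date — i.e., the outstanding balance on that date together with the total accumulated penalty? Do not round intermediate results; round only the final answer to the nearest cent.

Balance at month 7: €890,000.0000 × (1 + 0.009)^7 = €947,606.8038…
After €275,900.00 payment: €947,606.8038… − €275,900.00 = €671,706.8038…
Balance at month 13: €671,706.8038… × (1 + 0.009)^6 = €708,804.9548…
Penalty: 13 × 1.25% × €890,000.00 = €144,625.00
Final settlement = outstanding balance + penalty = €708,804.9548… + €144,625.00 = €853,429.95

€853,429.95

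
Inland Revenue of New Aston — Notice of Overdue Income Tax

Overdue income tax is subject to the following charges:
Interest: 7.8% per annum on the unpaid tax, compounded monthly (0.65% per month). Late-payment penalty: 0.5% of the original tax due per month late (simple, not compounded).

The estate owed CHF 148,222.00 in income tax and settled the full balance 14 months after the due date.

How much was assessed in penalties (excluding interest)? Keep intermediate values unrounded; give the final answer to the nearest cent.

CHF 10,375.54

Late-payment penalty = 0.5% × CHF 148,222.00 × 14 mo = CHF 10,375.54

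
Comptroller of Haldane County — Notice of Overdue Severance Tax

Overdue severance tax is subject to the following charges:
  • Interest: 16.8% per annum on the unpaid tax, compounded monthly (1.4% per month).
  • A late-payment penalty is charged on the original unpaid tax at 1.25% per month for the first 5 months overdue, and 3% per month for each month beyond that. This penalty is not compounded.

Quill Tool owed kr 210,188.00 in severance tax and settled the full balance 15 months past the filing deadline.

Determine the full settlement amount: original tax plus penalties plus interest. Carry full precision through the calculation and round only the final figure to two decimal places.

kr 335,120.09

Penalty, months 1–5: 5 × 1.25% × kr 210,188.00 = kr 13,136.75
Penalty, months 6–15: 10 × 3% × kr 210,188.00 = kr 63,056.40
Interest: kr 210,188.00 × ((1 + 0.014)^15 − 1) = kr 210,188.00 × 0.2318826… = kr 48,738.9423…
Total = kr 210,188.00 + kr 76,193.1500 + kr 48,738.9423… = kr 335,120.09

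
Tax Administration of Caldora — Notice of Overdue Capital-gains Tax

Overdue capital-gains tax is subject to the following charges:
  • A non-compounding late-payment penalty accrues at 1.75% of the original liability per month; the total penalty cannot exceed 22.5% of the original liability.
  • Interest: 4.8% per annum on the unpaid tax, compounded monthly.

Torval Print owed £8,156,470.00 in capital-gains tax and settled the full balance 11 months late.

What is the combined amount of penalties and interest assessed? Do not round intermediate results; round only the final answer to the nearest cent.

£1,936,269.67

Penalty: 11 × 1.75% × £8,156,470.00 = £1,570,120.48… (below the 22.5% cap of £1,835,205.75)
Interest (4.8%/yr ÷ 12 = 0.4%/month): £8,156,470.00 × ((1 + 0.004)^11 − 1) = £366,149.1989…
Penalties + interest = £1,570,120.4750 + £366,149.1989… = £1,936,269.67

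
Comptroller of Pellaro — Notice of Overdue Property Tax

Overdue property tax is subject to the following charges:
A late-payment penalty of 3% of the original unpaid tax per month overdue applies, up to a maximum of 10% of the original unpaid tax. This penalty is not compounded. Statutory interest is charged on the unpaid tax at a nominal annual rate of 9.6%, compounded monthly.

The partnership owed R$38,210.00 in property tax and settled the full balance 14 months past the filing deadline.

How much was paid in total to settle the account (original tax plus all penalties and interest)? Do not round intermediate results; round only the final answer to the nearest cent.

R$46,540.34

Penalty (uncapped): 14 × 3% × R$38,210.00 = R$16,048.20; cap = 10% × R$38,210.00 = R$3,821.00 → penalty = R$3,821.00
Interest (9.6%/yr ÷ 12 = 0.8%/month): R$38,210.00 × ((1 + 0.008)^14 − 1) = R$4,509.3354…
Total = R$38,210.00 + R$3,821.0000 + R$4,509.3354… = R$46,540.34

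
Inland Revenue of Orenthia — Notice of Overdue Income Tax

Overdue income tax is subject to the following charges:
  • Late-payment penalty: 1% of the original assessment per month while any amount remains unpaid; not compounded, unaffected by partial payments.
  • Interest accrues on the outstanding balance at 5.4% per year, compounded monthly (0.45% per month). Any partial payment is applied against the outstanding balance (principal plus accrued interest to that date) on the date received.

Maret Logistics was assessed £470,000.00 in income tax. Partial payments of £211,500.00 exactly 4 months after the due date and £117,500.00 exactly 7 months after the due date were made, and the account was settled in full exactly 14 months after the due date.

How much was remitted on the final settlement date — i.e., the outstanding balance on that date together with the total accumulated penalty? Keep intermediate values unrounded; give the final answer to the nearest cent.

£223,827.72

Balance at month 4: £470,000.0000 × (1 + 0.0045)^4 = £478,517.2765…
After £211,500.00 payment: £478,517.2765… − £211,500.00 = £267,017.2765…
Balance at month 7: £267,017.2765… × (1 + 0.0045)^3 = £270,638.2554…
After £117,500.00 payment: £270,638.2554… − £117,500.00 = £153,138.2554…
Balance at month 14: £153,138.2554… × (1 + 0.0045)^7 = £158,027.7231…
Penalty: 14 × 1% × £470,000.00 = £65,800.00
Final settlement = outstanding balance + penalty = £158,027.7231… + £65,800.00 = £223,827.72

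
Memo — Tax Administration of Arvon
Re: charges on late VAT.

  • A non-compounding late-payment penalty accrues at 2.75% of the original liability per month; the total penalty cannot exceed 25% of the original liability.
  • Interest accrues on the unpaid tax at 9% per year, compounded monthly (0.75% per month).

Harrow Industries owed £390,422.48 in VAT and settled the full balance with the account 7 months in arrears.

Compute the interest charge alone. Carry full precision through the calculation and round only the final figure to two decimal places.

£20,964.18

Interest: £390,422.48 × ((1 + 0.0075)^7 − 1) = £390,422.48 × 0.0536961… = £20,964.1750…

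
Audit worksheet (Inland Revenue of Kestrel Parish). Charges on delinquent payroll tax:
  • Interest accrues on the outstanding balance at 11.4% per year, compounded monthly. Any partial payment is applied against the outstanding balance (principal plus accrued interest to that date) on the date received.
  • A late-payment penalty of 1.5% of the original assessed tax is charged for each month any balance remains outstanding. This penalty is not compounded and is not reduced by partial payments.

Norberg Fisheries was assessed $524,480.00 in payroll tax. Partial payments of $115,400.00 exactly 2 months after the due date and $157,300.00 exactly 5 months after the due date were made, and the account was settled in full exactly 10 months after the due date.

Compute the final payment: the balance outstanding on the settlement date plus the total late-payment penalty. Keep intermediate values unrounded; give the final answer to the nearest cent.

Monthly rate = 11.4% ÷ 12 = 0.95%
Balance at month 2: $524,480.0000 × (1 + 0.0095)^2 = $534,492.4543…
After $115,400.00 payment: $534,492.4543… − $115,400.00 = $419,092.4543…
Balance at month 5: $419,092.4543… × (1 + 0.0095)^3 = $431,150.4179…
After $157,300.00 payment: $431,150.4179… − $157,300.00 = $273,850.4179…
Balance at month 10: $273,850.4179… × (1 + 0.0095)^5 = $287,107.8218…
Penalty: 10 × 1.5% × $524,480.00 = $78,672.00
Final settlement = outstanding balance + penalty = $287,107.8218… + $78,672.00 = $365,779.82

$365,779.82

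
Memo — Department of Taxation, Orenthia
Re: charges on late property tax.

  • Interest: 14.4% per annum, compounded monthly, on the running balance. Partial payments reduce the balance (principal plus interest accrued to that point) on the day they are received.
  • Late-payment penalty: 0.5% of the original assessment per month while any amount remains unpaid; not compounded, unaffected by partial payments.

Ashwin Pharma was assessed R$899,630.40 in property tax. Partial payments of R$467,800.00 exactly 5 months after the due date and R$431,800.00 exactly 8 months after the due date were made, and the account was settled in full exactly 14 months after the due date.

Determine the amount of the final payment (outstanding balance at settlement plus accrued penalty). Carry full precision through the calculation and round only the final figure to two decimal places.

R$141,462.22

Monthly rate = 14.4% ÷ 12 = 1.2%
Balance at month 5: R$899,630.4000 × (1 + 0.012)^5 = R$954,919.3309…
After R$467,800.00 payment: R$954,919.3309… − R$467,800.00 = R$487,119.3309…
Balance at month 8: R$487,119.3309… × (1 + 0.012)^3 = R$504,866.9041…
After R$431,800.00 payment: R$504,866.9041… − R$431,800.00 = R$73,066.9041…
Balance at month 14: R$73,066.9041… × (1 + 0.012)^6 = R$78,488.0937…
Penalty: 14 × 0.5% × R$899,630.40 = R$62,974.13…
Final settlement = outstanding balance + penalty = R$78,488.0937… + R$62,974.13… = R$141,462.22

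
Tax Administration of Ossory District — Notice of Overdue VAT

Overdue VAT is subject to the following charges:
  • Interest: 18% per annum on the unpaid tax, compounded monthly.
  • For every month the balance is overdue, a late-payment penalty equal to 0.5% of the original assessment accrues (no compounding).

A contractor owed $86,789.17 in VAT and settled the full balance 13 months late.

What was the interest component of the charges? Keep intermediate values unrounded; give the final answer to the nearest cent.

$18,534.04

Interest (18%/yr ÷ 12 = 1.5%/month): $86,789.17 × ((1 + 0.015)^13 − 1) = $18,534.0394…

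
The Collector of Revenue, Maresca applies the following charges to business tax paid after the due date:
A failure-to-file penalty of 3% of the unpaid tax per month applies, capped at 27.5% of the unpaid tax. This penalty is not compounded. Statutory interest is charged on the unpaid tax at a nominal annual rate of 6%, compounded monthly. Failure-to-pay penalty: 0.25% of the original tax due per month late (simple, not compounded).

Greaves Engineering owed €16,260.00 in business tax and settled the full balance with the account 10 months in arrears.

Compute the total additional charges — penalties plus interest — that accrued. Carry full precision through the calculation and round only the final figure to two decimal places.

Failure-to-file: 10 × 3% × €16,260.00 = €4,878.00, capped at 27.5% × €16,260.00 = €4,471.50
Failure-to-pay penalty = 0.25% × €16,260.00 × 10 mo = €406.50
Interest (6%/yr ÷ 12 = 0.5%/month): €16,260.00 × ((1 + 0.005)^10 − 1) = €831.5385…
Penalties + interest = €4,878.0000 + €831.5385… = €5,709.54

€5,709.54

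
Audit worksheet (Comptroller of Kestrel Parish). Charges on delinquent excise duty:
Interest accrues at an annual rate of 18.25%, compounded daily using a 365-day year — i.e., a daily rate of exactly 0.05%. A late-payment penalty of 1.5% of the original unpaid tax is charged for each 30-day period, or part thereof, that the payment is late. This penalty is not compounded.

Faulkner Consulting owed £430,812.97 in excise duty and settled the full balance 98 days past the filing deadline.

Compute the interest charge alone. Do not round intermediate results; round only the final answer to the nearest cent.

£21,630.04

Interest: £430,812.97 × ((1 + 0.0005)^98 − 1) = £430,812.97 × 0.05020749… = £21,630.0378…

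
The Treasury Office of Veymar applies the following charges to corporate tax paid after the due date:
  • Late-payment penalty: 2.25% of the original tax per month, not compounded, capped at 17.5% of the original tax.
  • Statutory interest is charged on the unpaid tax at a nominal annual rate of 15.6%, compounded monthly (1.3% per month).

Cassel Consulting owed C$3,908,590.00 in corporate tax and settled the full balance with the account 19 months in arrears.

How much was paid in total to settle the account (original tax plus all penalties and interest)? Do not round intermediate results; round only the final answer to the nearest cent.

Penalty (uncapped): 19 × 2.25% × C$3,908,590.00 = C$1,670,922.23…; cap = 17.5% × C$3,908,590.00 = C$684,003.25 → penalty = C$684,003.25
Interest: C$3,908,590.00 × ((1 + 0.013)^19 − 1) = C$3,908,590.00 × 0.2781430… = C$1,087,147.1321…
Total = C$3,908,590.00 + C$684,003.2500 + C$1,087,147.1321… = C$5,679,740.38

C$5,679,740.38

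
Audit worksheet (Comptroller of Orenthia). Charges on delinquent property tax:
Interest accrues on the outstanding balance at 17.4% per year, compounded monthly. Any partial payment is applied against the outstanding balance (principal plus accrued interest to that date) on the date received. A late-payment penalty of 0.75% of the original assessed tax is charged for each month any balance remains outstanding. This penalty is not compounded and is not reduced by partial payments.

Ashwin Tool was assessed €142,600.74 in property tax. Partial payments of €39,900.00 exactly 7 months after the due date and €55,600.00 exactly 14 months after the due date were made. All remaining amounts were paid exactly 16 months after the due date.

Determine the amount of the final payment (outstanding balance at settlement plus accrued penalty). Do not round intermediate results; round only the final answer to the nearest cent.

€94,005.87

Monthly rate = 17.4% ÷ 12 = 1.45%
Balance at month 7: €142,600.7400 × (1 + 0.0145)^7 = €157,719.7714…
After €39,900.00 payment: €157,719.7714… − €39,900.00 = €117,819.7714…
Balance at month 14: €117,819.7714… × (1 + 0.0145)^7 = €130,311.4374…
After €55,600.00 payment: €130,311.4374… − €55,600.00 = €74,711.4374…
Balance at month 16: €74,711.4374… × (1 + 0.0145)^2 = €76,893.7771…
Penalty: 16 × 0.75% × €142,600.74 = €17,112.09…
Final settlement = outstanding balance + penalty = €76,893.7771… + €17,112.09… = €94,005.87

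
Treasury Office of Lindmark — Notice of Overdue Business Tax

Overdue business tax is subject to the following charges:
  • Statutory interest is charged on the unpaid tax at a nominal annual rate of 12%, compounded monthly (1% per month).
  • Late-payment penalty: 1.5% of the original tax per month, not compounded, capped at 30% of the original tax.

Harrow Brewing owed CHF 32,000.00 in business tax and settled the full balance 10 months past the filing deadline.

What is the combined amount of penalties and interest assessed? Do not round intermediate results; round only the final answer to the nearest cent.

CHF 8,147.91

Penalty: 10 × 1.5% × CHF 32,000.00 = CHF 4,800.00 (below the 30% cap of CHF 9,600.00)
Interest: CHF 32,000.00 × ((1 + 0.01)^10 − 1) = CHF 32,000.00 × 0.1046221… = CHF 3,347.9080…
Penalties + interest = CHF 4,800.0000 + CHF 3,347.9080… = CHF 8,147.91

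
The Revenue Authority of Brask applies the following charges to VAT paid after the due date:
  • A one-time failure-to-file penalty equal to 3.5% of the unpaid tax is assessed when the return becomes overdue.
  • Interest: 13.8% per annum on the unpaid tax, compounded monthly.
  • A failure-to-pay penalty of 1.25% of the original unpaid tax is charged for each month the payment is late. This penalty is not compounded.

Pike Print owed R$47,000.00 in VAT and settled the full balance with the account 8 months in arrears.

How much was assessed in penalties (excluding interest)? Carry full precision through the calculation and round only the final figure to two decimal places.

Failure-to-file penalty: 3.5% × R$47,000.00 = R$1,645.00
Failure-to-pay penalty = 1.25% × R$47,000.00 × 8 mo = R$4,700.00
Total penalty = R$1,645.00 + R$4,700.00 = R$6,345.00

R$6,345.00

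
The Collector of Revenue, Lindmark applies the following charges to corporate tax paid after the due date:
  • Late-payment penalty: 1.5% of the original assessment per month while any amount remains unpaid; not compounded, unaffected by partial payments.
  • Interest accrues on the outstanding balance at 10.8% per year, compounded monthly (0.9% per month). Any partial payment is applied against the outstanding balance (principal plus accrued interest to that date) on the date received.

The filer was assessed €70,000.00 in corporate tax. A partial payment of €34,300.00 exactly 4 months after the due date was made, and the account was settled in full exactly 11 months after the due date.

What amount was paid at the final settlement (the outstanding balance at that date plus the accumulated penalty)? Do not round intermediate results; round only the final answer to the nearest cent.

Balance at month 4: €70,000.0000 × (1 + 0.009)^4 = €72,554.2246…
After €34,300.00 payment: €72,554.2246… − €34,300.00 = €38,254.2246…
Balance at month 11: €38,254.2246… × (1 + 0.009)^7 = €40,730.2961…
Penalty: 11 × 1.5% × €70,000.00 = €11,550.00
Final settlement = outstanding balance + penalty = €40,730.2961… + €11,550.00 = €52,280.30

€52,280.30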